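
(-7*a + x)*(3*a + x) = -21*a^2 - 4*a*x + x^2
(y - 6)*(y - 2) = y^2 - 8*y + 12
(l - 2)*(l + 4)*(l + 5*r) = l^3 + 5*l^2*r + 2*l^2 + 10*l*r - 8*l - 40*r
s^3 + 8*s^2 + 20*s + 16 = (s + 2)^2*(s + 4)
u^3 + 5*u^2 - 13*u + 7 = (u - 1)^2*(u + 7)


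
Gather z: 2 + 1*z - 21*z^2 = -21*z^2 + z + 2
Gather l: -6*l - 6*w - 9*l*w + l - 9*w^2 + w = l*(-9*w - 5) - 9*w^2 - 5*w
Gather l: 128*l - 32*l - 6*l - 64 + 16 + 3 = 90*l - 45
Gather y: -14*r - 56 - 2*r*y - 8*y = -14*r + y*(-2*r - 8) - 56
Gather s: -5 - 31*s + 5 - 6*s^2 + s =-6*s^2 - 30*s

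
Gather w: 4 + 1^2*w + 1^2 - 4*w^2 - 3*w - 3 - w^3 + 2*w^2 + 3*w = -w^3 - 2*w^2 + w + 2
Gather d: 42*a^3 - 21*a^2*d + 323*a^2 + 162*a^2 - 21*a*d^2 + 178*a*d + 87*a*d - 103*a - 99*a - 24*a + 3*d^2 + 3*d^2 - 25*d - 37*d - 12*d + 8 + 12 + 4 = 42*a^3 + 485*a^2 - 226*a + d^2*(6 - 21*a) + d*(-21*a^2 + 265*a - 74) + 24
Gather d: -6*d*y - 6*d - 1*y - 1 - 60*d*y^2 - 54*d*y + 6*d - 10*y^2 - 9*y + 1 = d*(-60*y^2 - 60*y) - 10*y^2 - 10*y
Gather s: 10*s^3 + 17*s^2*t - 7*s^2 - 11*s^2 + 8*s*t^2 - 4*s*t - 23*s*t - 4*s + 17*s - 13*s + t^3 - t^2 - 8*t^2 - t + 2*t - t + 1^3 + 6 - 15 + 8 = 10*s^3 + s^2*(17*t - 18) + s*(8*t^2 - 27*t) + t^3 - 9*t^2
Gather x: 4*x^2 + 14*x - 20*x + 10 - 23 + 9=4*x^2 - 6*x - 4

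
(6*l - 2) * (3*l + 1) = 18*l^2 - 2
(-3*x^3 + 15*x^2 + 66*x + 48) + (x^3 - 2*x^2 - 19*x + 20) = -2*x^3 + 13*x^2 + 47*x + 68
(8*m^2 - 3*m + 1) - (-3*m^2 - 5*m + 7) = 11*m^2 + 2*m - 6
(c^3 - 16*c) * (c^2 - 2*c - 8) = c^5 - 2*c^4 - 24*c^3 + 32*c^2 + 128*c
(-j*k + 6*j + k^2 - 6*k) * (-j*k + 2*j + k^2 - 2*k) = j^2*k^2 - 8*j^2*k + 12*j^2 - 2*j*k^3 + 16*j*k^2 - 24*j*k + k^4 - 8*k^3 + 12*k^2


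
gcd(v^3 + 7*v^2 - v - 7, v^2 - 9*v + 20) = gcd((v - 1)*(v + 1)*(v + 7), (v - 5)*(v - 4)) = 1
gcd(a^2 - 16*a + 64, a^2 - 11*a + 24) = a - 8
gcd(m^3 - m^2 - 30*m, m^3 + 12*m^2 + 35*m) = m^2 + 5*m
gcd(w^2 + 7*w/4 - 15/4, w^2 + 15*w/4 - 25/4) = w - 5/4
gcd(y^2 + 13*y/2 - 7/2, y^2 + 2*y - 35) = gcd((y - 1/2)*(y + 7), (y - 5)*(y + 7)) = y + 7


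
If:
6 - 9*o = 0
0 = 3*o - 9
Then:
No Solution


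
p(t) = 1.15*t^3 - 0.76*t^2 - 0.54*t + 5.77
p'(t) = 3.45*t^2 - 1.52*t - 0.54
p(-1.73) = -1.52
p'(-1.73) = 12.42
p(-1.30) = 2.66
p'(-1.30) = 7.27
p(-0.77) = 5.21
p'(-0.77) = 2.68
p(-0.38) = 5.80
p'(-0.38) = 0.54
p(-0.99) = 4.44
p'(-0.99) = 4.35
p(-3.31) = -42.47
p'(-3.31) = 42.29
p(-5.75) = -234.88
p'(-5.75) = 122.27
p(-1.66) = -0.69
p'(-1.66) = 11.49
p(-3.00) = -30.50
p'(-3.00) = 35.07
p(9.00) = 777.70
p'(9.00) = 265.23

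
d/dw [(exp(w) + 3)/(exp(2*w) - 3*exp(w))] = (-exp(2*w) - 6*exp(w) + 9)*exp(-w)/(exp(2*w) - 6*exp(w) + 9)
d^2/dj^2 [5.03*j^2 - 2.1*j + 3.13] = 10.0600000000000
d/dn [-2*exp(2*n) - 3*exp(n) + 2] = (-4*exp(n) - 3)*exp(n)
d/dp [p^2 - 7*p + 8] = 2*p - 7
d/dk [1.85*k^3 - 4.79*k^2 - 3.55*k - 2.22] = 5.55*k^2 - 9.58*k - 3.55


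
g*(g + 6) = g^2 + 6*g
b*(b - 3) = b^2 - 3*b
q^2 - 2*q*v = q*(q - 2*v)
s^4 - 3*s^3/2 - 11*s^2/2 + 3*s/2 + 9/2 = (s - 3)*(s - 1)*(s + 1)*(s + 3/2)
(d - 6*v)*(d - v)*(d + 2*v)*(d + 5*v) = d^4 - 33*d^2*v^2 - 28*d*v^3 + 60*v^4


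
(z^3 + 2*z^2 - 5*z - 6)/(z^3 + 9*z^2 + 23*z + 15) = (z - 2)/(z + 5)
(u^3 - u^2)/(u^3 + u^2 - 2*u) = u/(u + 2)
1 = 1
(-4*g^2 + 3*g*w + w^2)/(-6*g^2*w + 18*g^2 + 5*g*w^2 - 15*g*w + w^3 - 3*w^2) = (4*g + w)/(6*g*w - 18*g + w^2 - 3*w)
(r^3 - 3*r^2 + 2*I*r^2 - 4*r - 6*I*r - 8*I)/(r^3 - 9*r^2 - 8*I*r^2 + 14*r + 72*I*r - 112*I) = (r^3 + r^2*(-3 + 2*I) + r*(-4 - 6*I) - 8*I)/(r^3 + r^2*(-9 - 8*I) + r*(14 + 72*I) - 112*I)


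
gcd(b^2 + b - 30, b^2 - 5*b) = b - 5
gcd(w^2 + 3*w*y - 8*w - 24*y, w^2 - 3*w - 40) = w - 8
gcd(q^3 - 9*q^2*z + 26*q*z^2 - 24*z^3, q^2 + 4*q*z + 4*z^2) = 1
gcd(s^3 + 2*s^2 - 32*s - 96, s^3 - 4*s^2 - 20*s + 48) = s^2 - 2*s - 24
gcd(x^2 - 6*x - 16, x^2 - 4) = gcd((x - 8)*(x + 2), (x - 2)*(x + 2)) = x + 2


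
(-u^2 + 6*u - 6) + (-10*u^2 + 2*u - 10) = -11*u^2 + 8*u - 16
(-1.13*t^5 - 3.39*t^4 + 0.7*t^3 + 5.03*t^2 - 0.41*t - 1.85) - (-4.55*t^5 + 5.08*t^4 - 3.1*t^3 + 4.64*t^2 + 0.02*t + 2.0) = 3.42*t^5 - 8.47*t^4 + 3.8*t^3 + 0.390000000000001*t^2 - 0.43*t - 3.85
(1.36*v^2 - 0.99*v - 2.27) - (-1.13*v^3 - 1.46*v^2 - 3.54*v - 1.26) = 1.13*v^3 + 2.82*v^2 + 2.55*v - 1.01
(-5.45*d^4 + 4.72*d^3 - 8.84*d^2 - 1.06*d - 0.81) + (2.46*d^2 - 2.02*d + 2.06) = -5.45*d^4 + 4.72*d^3 - 6.38*d^2 - 3.08*d + 1.25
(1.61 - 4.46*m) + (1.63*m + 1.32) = 2.93 - 2.83*m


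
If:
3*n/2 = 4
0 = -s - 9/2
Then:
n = 8/3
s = -9/2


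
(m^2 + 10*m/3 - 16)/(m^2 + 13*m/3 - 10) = (3*m - 8)/(3*m - 5)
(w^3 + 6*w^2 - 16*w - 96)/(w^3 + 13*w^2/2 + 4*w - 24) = 2*(w^2 + 2*w - 24)/(2*w^2 + 5*w - 12)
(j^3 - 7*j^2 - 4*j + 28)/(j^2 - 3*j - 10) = (j^2 - 9*j + 14)/(j - 5)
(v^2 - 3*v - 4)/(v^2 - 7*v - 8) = (v - 4)/(v - 8)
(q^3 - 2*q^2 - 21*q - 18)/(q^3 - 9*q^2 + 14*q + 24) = (q + 3)/(q - 4)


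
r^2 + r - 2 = (r - 1)*(r + 2)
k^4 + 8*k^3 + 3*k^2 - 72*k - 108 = (k - 3)*(k + 2)*(k + 3)*(k + 6)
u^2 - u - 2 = (u - 2)*(u + 1)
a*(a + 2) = a^2 + 2*a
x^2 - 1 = (x - 1)*(x + 1)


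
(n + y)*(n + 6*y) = n^2 + 7*n*y + 6*y^2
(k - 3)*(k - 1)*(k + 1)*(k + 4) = k^4 + k^3 - 13*k^2 - k + 12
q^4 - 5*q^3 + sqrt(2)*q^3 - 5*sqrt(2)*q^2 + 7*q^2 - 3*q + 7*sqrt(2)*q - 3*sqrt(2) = (q - 3)*(q - 1)^2*(q + sqrt(2))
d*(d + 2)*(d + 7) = d^3 + 9*d^2 + 14*d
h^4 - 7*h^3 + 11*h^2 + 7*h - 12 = (h - 4)*(h - 3)*(h - 1)*(h + 1)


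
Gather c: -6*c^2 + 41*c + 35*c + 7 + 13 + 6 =-6*c^2 + 76*c + 26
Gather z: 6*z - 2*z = 4*z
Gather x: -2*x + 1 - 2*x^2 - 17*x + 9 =-2*x^2 - 19*x + 10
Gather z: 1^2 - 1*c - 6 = -c - 5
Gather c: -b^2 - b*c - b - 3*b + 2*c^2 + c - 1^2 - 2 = -b^2 - 4*b + 2*c^2 + c*(1 - b) - 3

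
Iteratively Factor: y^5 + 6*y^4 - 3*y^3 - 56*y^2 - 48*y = (y - 3)*(y^4 + 9*y^3 + 24*y^2 + 16*y) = y*(y - 3)*(y^3 + 9*y^2 + 24*y + 16) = y*(y - 3)*(y + 4)*(y^2 + 5*y + 4) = y*(y - 3)*(y + 4)^2*(y + 1)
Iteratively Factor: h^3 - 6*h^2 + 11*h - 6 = (h - 2)*(h^2 - 4*h + 3) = (h - 2)*(h - 1)*(h - 3)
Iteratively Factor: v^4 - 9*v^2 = (v)*(v^3 - 9*v) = v*(v - 3)*(v^2 + 3*v) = v^2*(v - 3)*(v + 3)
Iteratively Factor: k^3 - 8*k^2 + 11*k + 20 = (k - 4)*(k^2 - 4*k - 5) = (k - 5)*(k - 4)*(k + 1)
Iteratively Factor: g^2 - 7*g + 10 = (g - 5)*(g - 2)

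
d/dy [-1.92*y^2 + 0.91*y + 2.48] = 0.91 - 3.84*y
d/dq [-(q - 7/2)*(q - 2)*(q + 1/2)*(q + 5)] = -4*q^3 + 83*q/2 - 99/4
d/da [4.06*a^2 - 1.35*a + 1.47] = 8.12*a - 1.35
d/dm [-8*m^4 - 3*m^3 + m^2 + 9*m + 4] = -32*m^3 - 9*m^2 + 2*m + 9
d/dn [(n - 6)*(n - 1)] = 2*n - 7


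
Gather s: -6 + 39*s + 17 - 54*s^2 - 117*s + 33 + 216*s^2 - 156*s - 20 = 162*s^2 - 234*s + 24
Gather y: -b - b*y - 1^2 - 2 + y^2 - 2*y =-b + y^2 + y*(-b - 2) - 3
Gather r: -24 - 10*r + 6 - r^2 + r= -r^2 - 9*r - 18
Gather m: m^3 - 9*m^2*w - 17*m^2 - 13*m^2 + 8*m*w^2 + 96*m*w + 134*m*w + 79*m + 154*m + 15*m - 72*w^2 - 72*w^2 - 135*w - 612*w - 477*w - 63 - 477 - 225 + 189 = m^3 + m^2*(-9*w - 30) + m*(8*w^2 + 230*w + 248) - 144*w^2 - 1224*w - 576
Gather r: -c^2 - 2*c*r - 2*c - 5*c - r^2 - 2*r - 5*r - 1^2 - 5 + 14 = -c^2 - 7*c - r^2 + r*(-2*c - 7) + 8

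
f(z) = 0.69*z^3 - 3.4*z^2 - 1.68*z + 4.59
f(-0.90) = 2.84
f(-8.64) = -679.73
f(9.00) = 217.08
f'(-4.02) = 59.11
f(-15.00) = -3063.96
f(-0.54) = 4.40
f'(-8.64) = 211.60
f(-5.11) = -167.67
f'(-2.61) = 30.17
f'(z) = 2.07*z^2 - 6.8*z - 1.68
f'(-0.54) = 2.60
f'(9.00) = 104.79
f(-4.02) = -88.43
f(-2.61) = -26.45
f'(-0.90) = 6.12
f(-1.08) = 1.57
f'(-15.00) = 566.07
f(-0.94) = 2.59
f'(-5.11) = 87.12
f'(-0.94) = 6.54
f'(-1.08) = 8.08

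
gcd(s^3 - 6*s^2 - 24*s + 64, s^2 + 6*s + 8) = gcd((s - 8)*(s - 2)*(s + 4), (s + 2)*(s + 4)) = s + 4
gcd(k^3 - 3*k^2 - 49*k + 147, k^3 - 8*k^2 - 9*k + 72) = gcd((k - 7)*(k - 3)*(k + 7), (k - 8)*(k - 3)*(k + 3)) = k - 3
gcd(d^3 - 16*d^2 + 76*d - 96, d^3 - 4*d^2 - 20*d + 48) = d^2 - 8*d + 12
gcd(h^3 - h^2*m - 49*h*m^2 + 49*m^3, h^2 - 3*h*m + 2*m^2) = h - m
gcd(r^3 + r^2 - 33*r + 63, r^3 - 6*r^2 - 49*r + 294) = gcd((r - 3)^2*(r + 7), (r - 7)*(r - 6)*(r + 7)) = r + 7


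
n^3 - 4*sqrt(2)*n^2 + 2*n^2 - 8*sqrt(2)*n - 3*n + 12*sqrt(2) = (n - 1)*(n + 3)*(n - 4*sqrt(2))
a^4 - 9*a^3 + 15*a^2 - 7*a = a*(a - 7)*(a - 1)^2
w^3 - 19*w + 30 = (w - 3)*(w - 2)*(w + 5)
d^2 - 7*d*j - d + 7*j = (d - 1)*(d - 7*j)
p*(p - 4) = p^2 - 4*p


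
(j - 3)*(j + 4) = j^2 + j - 12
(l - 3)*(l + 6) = l^2 + 3*l - 18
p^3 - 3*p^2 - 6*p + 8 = (p - 4)*(p - 1)*(p + 2)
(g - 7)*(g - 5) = g^2 - 12*g + 35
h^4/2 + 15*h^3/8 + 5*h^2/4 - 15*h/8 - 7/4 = (h/2 + 1)*(h - 1)*(h + 1)*(h + 7/4)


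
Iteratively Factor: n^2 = (n)*(n)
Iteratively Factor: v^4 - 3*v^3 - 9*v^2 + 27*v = (v - 3)*(v^3 - 9*v) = v*(v - 3)*(v^2 - 9) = v*(v - 3)*(v + 3)*(v - 3)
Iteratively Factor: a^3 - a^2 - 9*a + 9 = (a - 1)*(a^2 - 9) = (a - 3)*(a - 1)*(a + 3)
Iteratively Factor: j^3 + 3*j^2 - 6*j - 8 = (j - 2)*(j^2 + 5*j + 4) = (j - 2)*(j + 4)*(j + 1)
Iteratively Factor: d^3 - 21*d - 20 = (d + 1)*(d^2 - d - 20) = (d - 5)*(d + 1)*(d + 4)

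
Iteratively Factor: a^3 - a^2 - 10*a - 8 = (a + 1)*(a^2 - 2*a - 8) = (a + 1)*(a + 2)*(a - 4)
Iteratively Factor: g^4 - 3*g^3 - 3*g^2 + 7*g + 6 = (g + 1)*(g^3 - 4*g^2 + g + 6) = (g - 3)*(g + 1)*(g^2 - g - 2) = (g - 3)*(g + 1)^2*(g - 2)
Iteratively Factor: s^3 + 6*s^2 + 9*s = (s + 3)*(s^2 + 3*s) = s*(s + 3)*(s + 3)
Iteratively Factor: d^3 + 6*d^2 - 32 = (d + 4)*(d^2 + 2*d - 8) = (d + 4)^2*(d - 2)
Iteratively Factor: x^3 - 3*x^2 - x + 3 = (x + 1)*(x^2 - 4*x + 3) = (x - 1)*(x + 1)*(x - 3)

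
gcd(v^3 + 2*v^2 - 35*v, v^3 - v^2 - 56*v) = v^2 + 7*v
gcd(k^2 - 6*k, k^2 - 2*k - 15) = 1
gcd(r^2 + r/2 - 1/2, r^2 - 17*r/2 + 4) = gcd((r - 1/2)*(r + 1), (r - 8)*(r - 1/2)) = r - 1/2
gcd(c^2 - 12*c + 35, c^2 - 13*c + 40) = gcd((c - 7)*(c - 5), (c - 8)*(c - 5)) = c - 5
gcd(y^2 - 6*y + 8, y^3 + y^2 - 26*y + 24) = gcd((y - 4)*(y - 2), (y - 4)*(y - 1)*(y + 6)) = y - 4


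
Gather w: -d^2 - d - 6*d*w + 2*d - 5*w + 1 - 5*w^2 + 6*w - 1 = -d^2 + d - 5*w^2 + w*(1 - 6*d)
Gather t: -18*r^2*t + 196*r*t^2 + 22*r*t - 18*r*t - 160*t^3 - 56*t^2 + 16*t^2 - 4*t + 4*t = -160*t^3 + t^2*(196*r - 40) + t*(-18*r^2 + 4*r)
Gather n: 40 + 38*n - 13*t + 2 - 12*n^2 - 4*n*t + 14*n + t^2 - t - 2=-12*n^2 + n*(52 - 4*t) + t^2 - 14*t + 40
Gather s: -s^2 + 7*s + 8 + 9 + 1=-s^2 + 7*s + 18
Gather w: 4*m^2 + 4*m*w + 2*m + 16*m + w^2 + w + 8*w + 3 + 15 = 4*m^2 + 18*m + w^2 + w*(4*m + 9) + 18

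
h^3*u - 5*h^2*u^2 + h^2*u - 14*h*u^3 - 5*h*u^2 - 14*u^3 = (h - 7*u)*(h + 2*u)*(h*u + u)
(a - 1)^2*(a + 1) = a^3 - a^2 - a + 1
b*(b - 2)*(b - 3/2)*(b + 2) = b^4 - 3*b^3/2 - 4*b^2 + 6*b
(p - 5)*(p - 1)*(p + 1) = p^3 - 5*p^2 - p + 5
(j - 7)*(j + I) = j^2 - 7*j + I*j - 7*I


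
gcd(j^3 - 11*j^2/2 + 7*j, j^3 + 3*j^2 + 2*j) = j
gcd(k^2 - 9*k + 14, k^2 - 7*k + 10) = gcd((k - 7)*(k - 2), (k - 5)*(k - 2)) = k - 2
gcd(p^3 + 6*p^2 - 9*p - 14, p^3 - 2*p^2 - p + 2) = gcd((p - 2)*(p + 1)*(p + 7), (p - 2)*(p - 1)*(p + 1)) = p^2 - p - 2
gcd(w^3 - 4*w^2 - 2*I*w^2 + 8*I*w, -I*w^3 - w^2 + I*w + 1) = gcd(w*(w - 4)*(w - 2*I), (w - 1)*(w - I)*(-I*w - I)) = 1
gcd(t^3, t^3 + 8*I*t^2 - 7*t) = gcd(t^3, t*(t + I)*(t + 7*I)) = t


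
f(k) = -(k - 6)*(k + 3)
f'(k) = 3 - 2*k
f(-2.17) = 6.78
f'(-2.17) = 7.34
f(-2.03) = 7.79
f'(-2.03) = 7.06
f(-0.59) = 15.88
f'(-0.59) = 4.18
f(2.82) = 18.51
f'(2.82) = -2.64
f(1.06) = 20.06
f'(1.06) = 0.88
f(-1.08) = 13.59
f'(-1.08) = 5.16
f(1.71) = 20.21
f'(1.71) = -0.42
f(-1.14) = 13.28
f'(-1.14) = 5.28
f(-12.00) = -162.00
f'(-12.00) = 27.00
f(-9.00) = -90.00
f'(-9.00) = 21.00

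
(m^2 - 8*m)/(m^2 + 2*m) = (m - 8)/(m + 2)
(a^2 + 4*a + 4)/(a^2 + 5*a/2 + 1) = 2*(a + 2)/(2*a + 1)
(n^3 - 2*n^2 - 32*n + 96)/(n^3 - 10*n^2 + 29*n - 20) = (n^2 + 2*n - 24)/(n^2 - 6*n + 5)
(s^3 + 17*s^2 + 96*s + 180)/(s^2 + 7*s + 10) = (s^2 + 12*s + 36)/(s + 2)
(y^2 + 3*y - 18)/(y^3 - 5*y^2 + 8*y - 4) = (y^2 + 3*y - 18)/(y^3 - 5*y^2 + 8*y - 4)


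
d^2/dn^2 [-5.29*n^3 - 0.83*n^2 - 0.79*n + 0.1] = -31.74*n - 1.66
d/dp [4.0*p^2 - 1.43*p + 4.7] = 8.0*p - 1.43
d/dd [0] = 0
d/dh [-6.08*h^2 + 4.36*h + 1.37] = 4.36 - 12.16*h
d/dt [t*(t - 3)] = 2*t - 3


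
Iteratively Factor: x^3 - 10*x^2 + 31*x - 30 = (x - 3)*(x^2 - 7*x + 10) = (x - 5)*(x - 3)*(x - 2)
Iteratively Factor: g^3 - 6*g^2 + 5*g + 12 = (g - 4)*(g^2 - 2*g - 3) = (g - 4)*(g + 1)*(g - 3)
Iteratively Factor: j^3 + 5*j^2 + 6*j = (j + 3)*(j^2 + 2*j) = j*(j + 3)*(j + 2)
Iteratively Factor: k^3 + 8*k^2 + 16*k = (k)*(k^2 + 8*k + 16) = k*(k + 4)*(k + 4)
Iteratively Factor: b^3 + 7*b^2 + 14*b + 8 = (b + 4)*(b^2 + 3*b + 2) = (b + 2)*(b + 4)*(b + 1)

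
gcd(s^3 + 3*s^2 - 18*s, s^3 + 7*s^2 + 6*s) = s^2 + 6*s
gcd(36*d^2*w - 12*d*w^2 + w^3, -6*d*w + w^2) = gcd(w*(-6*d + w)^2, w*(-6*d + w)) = -6*d*w + w^2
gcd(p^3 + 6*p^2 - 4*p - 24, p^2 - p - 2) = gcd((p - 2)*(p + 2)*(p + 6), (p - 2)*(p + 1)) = p - 2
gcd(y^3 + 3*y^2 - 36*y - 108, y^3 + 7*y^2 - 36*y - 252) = y^2 - 36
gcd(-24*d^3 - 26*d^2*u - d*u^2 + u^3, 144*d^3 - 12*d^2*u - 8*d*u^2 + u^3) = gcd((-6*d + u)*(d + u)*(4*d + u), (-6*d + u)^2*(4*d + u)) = -24*d^2 - 2*d*u + u^2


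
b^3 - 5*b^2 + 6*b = b*(b - 3)*(b - 2)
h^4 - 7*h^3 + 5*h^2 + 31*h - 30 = (h - 5)*(h - 3)*(h - 1)*(h + 2)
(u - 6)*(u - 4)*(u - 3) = u^3 - 13*u^2 + 54*u - 72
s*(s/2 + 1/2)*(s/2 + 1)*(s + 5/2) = s^4/4 + 11*s^3/8 + 19*s^2/8 + 5*s/4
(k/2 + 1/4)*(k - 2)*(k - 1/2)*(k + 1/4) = k^4/2 - 7*k^3/8 - 3*k^2/8 + 7*k/32 + 1/16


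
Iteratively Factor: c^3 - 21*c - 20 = (c - 5)*(c^2 + 5*c + 4) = (c - 5)*(c + 1)*(c + 4)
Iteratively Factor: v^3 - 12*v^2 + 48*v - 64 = (v - 4)*(v^2 - 8*v + 16) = (v - 4)^2*(v - 4)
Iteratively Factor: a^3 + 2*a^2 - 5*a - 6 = (a - 2)*(a^2 + 4*a + 3) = (a - 2)*(a + 1)*(a + 3)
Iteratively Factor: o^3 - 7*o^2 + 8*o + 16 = (o - 4)*(o^2 - 3*o - 4) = (o - 4)^2*(o + 1)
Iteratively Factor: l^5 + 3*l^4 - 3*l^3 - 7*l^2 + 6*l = (l + 3)*(l^4 - 3*l^2 + 2*l) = (l - 1)*(l + 3)*(l^3 + l^2 - 2*l) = l*(l - 1)*(l + 3)*(l^2 + l - 2) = l*(l - 1)^2*(l + 3)*(l + 2)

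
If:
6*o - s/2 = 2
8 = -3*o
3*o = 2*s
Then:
No Solution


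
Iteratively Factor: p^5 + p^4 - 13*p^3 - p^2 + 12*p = (p - 3)*(p^4 + 4*p^3 - p^2 - 4*p) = (p - 3)*(p - 1)*(p^3 + 5*p^2 + 4*p) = (p - 3)*(p - 1)*(p + 1)*(p^2 + 4*p) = (p - 3)*(p - 1)*(p + 1)*(p + 4)*(p)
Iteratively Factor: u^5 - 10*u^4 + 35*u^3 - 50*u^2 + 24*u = (u - 1)*(u^4 - 9*u^3 + 26*u^2 - 24*u) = (u - 2)*(u - 1)*(u^3 - 7*u^2 + 12*u) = (u - 3)*(u - 2)*(u - 1)*(u^2 - 4*u) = u*(u - 3)*(u - 2)*(u - 1)*(u - 4)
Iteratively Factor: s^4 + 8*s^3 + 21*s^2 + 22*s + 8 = (s + 4)*(s^3 + 4*s^2 + 5*s + 2) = (s + 1)*(s + 4)*(s^2 + 3*s + 2) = (s + 1)^2*(s + 4)*(s + 2)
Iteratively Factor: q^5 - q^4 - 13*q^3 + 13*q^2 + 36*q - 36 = (q - 3)*(q^4 + 2*q^3 - 7*q^2 - 8*q + 12) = (q - 3)*(q + 2)*(q^3 - 7*q + 6) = (q - 3)*(q + 2)*(q + 3)*(q^2 - 3*q + 2) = (q - 3)*(q - 2)*(q + 2)*(q + 3)*(q - 1)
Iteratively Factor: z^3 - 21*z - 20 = (z + 1)*(z^2 - z - 20) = (z - 5)*(z + 1)*(z + 4)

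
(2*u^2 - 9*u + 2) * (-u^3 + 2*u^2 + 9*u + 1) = -2*u^5 + 13*u^4 - 2*u^3 - 75*u^2 + 9*u + 2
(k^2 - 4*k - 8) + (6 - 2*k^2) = -k^2 - 4*k - 2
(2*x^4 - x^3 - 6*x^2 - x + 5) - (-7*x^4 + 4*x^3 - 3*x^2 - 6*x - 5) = 9*x^4 - 5*x^3 - 3*x^2 + 5*x + 10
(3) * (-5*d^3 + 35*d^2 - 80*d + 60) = -15*d^3 + 105*d^2 - 240*d + 180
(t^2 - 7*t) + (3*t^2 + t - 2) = 4*t^2 - 6*t - 2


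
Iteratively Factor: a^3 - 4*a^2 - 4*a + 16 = (a + 2)*(a^2 - 6*a + 8) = (a - 4)*(a + 2)*(a - 2)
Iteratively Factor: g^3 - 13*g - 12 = (g + 3)*(g^2 - 3*g - 4) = (g - 4)*(g + 3)*(g + 1)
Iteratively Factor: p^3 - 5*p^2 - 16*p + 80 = (p - 5)*(p^2 - 16) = (p - 5)*(p - 4)*(p + 4)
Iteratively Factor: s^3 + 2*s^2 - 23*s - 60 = (s + 3)*(s^2 - s - 20) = (s + 3)*(s + 4)*(s - 5)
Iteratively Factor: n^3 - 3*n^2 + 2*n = (n - 1)*(n^2 - 2*n) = (n - 2)*(n - 1)*(n)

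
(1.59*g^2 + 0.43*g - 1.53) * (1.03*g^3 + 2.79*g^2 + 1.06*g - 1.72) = 1.6377*g^5 + 4.879*g^4 + 1.3092*g^3 - 6.5477*g^2 - 2.3614*g + 2.6316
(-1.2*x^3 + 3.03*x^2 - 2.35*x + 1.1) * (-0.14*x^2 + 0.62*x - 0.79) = 0.168*x^5 - 1.1682*x^4 + 3.1556*x^3 - 4.0047*x^2 + 2.5385*x - 0.869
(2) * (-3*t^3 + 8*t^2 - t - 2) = -6*t^3 + 16*t^2 - 2*t - 4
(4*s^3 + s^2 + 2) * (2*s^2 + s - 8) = 8*s^5 + 6*s^4 - 31*s^3 - 4*s^2 + 2*s - 16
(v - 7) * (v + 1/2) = v^2 - 13*v/2 - 7/2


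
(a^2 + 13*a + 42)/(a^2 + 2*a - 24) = (a + 7)/(a - 4)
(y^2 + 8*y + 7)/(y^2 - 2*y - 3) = (y + 7)/(y - 3)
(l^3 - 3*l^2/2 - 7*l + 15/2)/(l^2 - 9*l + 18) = (2*l^2 + 3*l - 5)/(2*(l - 6))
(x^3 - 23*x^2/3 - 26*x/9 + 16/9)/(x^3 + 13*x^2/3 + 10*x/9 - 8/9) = (x - 8)/(x + 4)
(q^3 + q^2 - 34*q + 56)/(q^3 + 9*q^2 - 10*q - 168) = (q - 2)/(q + 6)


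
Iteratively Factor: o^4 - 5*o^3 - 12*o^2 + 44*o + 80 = (o + 2)*(o^3 - 7*o^2 + 2*o + 40) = (o + 2)^2*(o^2 - 9*o + 20) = (o - 5)*(o + 2)^2*(o - 4)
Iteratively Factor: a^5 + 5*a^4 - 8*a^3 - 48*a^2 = (a + 4)*(a^4 + a^3 - 12*a^2) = (a + 4)^2*(a^3 - 3*a^2) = (a - 3)*(a + 4)^2*(a^2) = a*(a - 3)*(a + 4)^2*(a)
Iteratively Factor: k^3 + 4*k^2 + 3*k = (k)*(k^2 + 4*k + 3) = k*(k + 1)*(k + 3)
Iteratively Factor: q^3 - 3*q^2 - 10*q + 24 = (q - 4)*(q^2 + q - 6) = (q - 4)*(q + 3)*(q - 2)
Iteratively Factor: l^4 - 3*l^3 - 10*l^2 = (l)*(l^3 - 3*l^2 - 10*l) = l*(l - 5)*(l^2 + 2*l) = l*(l - 5)*(l + 2)*(l)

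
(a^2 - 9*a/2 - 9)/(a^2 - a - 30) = (a + 3/2)/(a + 5)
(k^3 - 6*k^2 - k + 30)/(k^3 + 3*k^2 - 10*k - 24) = (k - 5)/(k + 4)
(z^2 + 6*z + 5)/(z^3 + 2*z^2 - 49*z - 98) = (z^2 + 6*z + 5)/(z^3 + 2*z^2 - 49*z - 98)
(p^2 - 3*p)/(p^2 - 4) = p*(p - 3)/(p^2 - 4)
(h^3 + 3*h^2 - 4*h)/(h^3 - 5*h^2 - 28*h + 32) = h/(h - 8)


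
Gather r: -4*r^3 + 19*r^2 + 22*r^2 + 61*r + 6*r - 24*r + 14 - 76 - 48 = -4*r^3 + 41*r^2 + 43*r - 110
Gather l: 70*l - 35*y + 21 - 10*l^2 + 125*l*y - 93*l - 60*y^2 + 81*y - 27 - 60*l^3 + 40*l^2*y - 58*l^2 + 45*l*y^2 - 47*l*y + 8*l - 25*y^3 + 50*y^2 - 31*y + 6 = -60*l^3 + l^2*(40*y - 68) + l*(45*y^2 + 78*y - 15) - 25*y^3 - 10*y^2 + 15*y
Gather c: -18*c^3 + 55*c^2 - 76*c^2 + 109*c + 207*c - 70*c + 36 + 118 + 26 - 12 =-18*c^3 - 21*c^2 + 246*c + 168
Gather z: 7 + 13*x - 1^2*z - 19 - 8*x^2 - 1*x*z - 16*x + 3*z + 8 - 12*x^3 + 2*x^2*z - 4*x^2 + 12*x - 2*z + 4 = -12*x^3 - 12*x^2 + 9*x + z*(2*x^2 - x)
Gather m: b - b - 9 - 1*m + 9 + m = 0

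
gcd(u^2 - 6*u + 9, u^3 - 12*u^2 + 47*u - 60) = u - 3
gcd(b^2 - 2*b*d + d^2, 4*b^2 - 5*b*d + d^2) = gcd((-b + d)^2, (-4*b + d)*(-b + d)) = b - d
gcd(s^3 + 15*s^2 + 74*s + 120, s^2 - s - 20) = s + 4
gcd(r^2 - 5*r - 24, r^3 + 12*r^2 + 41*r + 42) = r + 3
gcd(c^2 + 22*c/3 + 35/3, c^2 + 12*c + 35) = c + 5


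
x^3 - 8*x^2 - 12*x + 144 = (x - 6)^2*(x + 4)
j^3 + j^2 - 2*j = j*(j - 1)*(j + 2)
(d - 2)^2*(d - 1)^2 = d^4 - 6*d^3 + 13*d^2 - 12*d + 4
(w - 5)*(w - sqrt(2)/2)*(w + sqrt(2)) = w^3 - 5*w^2 + sqrt(2)*w^2/2 - 5*sqrt(2)*w/2 - w + 5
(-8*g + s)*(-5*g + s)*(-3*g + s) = -120*g^3 + 79*g^2*s - 16*g*s^2 + s^3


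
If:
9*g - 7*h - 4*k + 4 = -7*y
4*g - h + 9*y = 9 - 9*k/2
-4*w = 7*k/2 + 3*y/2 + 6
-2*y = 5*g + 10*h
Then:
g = 8/33 - 1492*y/1485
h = 449*y/1485 - 4/33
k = 58/33 - 1544*y/1485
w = 6353*y/11880 - 401/132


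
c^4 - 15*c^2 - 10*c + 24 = (c - 4)*(c - 1)*(c + 2)*(c + 3)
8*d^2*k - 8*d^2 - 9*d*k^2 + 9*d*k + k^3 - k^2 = (-8*d + k)*(-d + k)*(k - 1)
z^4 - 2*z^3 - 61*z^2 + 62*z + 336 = (z - 8)*(z - 3)*(z + 2)*(z + 7)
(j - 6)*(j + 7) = j^2 + j - 42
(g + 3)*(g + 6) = g^2 + 9*g + 18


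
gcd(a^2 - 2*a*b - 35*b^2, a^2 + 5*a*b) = a + 5*b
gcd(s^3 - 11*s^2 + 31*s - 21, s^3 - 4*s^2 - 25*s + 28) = s^2 - 8*s + 7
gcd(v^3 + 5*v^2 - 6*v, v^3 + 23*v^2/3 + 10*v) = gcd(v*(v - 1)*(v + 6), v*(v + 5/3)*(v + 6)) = v^2 + 6*v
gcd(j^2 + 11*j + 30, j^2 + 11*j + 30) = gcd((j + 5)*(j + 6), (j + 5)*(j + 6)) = j^2 + 11*j + 30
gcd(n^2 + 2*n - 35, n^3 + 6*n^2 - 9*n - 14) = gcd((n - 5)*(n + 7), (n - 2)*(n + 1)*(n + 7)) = n + 7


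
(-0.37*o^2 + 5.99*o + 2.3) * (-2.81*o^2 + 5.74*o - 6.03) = 1.0397*o^4 - 18.9557*o^3 + 30.1507*o^2 - 22.9177*o - 13.869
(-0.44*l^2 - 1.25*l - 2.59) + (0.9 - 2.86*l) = -0.44*l^2 - 4.11*l - 1.69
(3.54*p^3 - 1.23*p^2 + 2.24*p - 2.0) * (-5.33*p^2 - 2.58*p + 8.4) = -18.8682*p^5 - 2.5773*p^4 + 20.9702*p^3 - 5.4512*p^2 + 23.976*p - 16.8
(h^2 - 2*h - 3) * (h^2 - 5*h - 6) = h^4 - 7*h^3 + h^2 + 27*h + 18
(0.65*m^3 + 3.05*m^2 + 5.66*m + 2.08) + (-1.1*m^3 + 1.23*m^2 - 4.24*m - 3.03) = -0.45*m^3 + 4.28*m^2 + 1.42*m - 0.95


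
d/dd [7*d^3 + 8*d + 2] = 21*d^2 + 8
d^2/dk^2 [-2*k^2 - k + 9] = -4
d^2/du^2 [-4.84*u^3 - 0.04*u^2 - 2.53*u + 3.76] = -29.04*u - 0.08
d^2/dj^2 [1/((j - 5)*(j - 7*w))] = 2*((j - 5)^2 + (j - 5)*(j - 7*w) + (j - 7*w)^2)/((j - 5)^3*(j - 7*w)^3)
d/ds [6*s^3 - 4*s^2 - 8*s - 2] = 18*s^2 - 8*s - 8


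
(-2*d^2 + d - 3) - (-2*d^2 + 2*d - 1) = -d - 2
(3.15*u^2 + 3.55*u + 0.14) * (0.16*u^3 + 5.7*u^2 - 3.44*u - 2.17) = 0.504*u^5 + 18.523*u^4 + 9.4214*u^3 - 18.2495*u^2 - 8.1851*u - 0.3038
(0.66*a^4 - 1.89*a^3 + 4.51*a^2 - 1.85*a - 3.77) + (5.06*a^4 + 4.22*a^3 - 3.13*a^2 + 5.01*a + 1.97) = 5.72*a^4 + 2.33*a^3 + 1.38*a^2 + 3.16*a - 1.8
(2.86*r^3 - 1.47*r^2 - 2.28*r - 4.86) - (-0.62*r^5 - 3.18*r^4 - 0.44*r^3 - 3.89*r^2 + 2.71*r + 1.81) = 0.62*r^5 + 3.18*r^4 + 3.3*r^3 + 2.42*r^2 - 4.99*r - 6.67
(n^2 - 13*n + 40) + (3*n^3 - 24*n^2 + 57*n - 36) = 3*n^3 - 23*n^2 + 44*n + 4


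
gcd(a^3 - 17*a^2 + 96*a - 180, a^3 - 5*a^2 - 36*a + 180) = a^2 - 11*a + 30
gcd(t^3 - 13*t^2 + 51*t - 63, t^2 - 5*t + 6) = t - 3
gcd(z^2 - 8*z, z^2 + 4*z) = z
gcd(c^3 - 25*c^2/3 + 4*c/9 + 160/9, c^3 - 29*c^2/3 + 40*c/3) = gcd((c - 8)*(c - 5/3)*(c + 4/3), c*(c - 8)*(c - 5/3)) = c^2 - 29*c/3 + 40/3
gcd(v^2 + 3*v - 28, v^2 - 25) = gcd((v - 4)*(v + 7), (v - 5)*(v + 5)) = 1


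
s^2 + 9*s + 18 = (s + 3)*(s + 6)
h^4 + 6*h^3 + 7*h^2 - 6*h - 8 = (h - 1)*(h + 1)*(h + 2)*(h + 4)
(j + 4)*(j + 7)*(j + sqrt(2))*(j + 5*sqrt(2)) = j^4 + 6*sqrt(2)*j^3 + 11*j^3 + 38*j^2 + 66*sqrt(2)*j^2 + 110*j + 168*sqrt(2)*j + 280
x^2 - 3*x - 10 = (x - 5)*(x + 2)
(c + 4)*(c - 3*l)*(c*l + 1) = c^3*l - 3*c^2*l^2 + 4*c^2*l + c^2 - 12*c*l^2 - 3*c*l + 4*c - 12*l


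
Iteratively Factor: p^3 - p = (p)*(p^2 - 1) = p*(p + 1)*(p - 1)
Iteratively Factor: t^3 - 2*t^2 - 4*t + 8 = (t + 2)*(t^2 - 4*t + 4) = (t - 2)*(t + 2)*(t - 2)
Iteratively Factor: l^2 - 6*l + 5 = (l - 1)*(l - 5)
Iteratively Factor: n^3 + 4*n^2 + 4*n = (n)*(n^2 + 4*n + 4) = n*(n + 2)*(n + 2)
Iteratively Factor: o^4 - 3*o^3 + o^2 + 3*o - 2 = (o - 1)*(o^3 - 2*o^2 - o + 2) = (o - 1)*(o + 1)*(o^2 - 3*o + 2) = (o - 2)*(o - 1)*(o + 1)*(o - 1)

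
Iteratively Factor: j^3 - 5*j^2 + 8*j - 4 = (j - 2)*(j^2 - 3*j + 2) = (j - 2)*(j - 1)*(j - 2)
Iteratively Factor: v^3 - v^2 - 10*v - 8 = (v - 4)*(v^2 + 3*v + 2) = (v - 4)*(v + 2)*(v + 1)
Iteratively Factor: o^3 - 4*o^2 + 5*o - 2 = (o - 2)*(o^2 - 2*o + 1) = (o - 2)*(o - 1)*(o - 1)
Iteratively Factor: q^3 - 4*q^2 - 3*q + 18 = (q + 2)*(q^2 - 6*q + 9) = (q - 3)*(q + 2)*(q - 3)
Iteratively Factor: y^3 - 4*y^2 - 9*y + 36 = (y - 3)*(y^2 - y - 12) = (y - 3)*(y + 3)*(y - 4)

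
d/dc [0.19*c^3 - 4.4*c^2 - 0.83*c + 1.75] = 0.57*c^2 - 8.8*c - 0.83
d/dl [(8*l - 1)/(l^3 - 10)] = (-16*l^3 + 3*l^2 - 80)/(l^6 - 20*l^3 + 100)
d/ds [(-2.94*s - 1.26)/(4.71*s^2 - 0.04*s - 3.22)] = (13.8474*s^2 + 11.8692*s + 9.4164)/(22.1841*s^4 - 0.3768*s^3 - 30.3308*s^2 + 0.2576*s + 10.3684)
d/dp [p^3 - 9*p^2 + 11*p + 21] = 3*p^2 - 18*p + 11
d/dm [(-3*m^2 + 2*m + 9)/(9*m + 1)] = (-27*m^2 - 6*m - 79)/(81*m^2 + 18*m + 1)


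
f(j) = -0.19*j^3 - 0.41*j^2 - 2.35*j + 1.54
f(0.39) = 0.55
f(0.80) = -0.70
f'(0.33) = -2.68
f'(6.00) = -27.79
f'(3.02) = -10.03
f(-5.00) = 26.79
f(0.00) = 1.54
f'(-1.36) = -2.29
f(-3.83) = 15.20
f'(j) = -0.57*j^2 - 0.82*j - 2.35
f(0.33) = 0.71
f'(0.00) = -2.35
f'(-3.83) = -7.57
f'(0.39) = -2.76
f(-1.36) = 4.46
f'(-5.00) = -12.50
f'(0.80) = -3.37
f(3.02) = -14.53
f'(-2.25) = -3.39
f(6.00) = -68.36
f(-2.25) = 6.92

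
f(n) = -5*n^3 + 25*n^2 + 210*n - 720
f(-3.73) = -896.00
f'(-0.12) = 203.78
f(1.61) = -337.96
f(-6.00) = 0.00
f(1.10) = -465.40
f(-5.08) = -486.16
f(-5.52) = -276.46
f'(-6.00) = -630.00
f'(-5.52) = -523.06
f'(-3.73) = -185.19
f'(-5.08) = -431.10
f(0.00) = -720.00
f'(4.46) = 134.63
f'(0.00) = 210.00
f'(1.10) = 246.85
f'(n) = -15*n^2 + 50*n + 210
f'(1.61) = 251.62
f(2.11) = -212.57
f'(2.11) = 248.72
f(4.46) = 270.31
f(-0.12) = -744.83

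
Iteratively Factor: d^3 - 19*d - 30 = (d - 5)*(d^2 + 5*d + 6) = (d - 5)*(d + 2)*(d + 3)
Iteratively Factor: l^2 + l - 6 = (l + 3)*(l - 2)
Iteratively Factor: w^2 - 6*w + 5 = (w - 5)*(w - 1)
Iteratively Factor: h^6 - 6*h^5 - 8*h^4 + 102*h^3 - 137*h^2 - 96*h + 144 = (h - 3)*(h^5 - 3*h^4 - 17*h^3 + 51*h^2 + 16*h - 48) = (h - 3)*(h + 4)*(h^4 - 7*h^3 + 11*h^2 + 7*h - 12) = (h - 3)^2*(h + 4)*(h^3 - 4*h^2 - h + 4) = (h - 3)^2*(h + 1)*(h + 4)*(h^2 - 5*h + 4) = (h - 3)^2*(h - 1)*(h + 1)*(h + 4)*(h - 4)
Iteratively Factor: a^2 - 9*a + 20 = (a - 4)*(a - 5)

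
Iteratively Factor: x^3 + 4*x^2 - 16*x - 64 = (x + 4)*(x^2 - 16) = (x - 4)*(x + 4)*(x + 4)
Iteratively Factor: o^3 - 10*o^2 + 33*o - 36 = (o - 4)*(o^2 - 6*o + 9) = (o - 4)*(o - 3)*(o - 3)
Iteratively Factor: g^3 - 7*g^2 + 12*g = (g - 3)*(g^2 - 4*g) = g*(g - 3)*(g - 4)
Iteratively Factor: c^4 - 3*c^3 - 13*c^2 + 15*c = (c - 1)*(c^3 - 2*c^2 - 15*c) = (c - 1)*(c + 3)*(c^2 - 5*c) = c*(c - 1)*(c + 3)*(c - 5)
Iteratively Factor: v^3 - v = (v - 1)*(v^2 + v) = v*(v - 1)*(v + 1)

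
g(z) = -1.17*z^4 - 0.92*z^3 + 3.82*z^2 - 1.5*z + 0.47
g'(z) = -4.68*z^3 - 2.76*z^2 + 7.64*z - 1.5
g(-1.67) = 8.81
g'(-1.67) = -0.16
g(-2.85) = -20.12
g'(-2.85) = 62.65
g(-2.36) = 1.08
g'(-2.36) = 26.61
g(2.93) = -80.50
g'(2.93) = -120.53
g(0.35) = 0.36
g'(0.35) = 0.64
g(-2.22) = 4.27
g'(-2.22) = 19.14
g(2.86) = -72.38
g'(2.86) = -111.71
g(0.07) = 0.38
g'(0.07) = -0.98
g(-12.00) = -22102.81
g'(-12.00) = 7596.42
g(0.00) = 0.47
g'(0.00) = -1.50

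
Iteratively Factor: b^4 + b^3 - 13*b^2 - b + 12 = (b - 3)*(b^3 + 4*b^2 - b - 4) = (b - 3)*(b + 4)*(b^2 - 1) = (b - 3)*(b + 1)*(b + 4)*(b - 1)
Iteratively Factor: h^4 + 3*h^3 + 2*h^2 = (h + 2)*(h^3 + h^2) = h*(h + 2)*(h^2 + h) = h*(h + 1)*(h + 2)*(h)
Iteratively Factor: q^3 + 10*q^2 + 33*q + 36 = (q + 3)*(q^2 + 7*q + 12) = (q + 3)*(q + 4)*(q + 3)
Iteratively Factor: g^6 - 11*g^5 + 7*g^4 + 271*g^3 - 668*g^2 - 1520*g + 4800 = (g - 4)*(g^5 - 7*g^4 - 21*g^3 + 187*g^2 + 80*g - 1200) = (g - 5)*(g - 4)*(g^4 - 2*g^3 - 31*g^2 + 32*g + 240) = (g - 5)*(g - 4)*(g + 4)*(g^3 - 6*g^2 - 7*g + 60) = (g - 5)^2*(g - 4)*(g + 4)*(g^2 - g - 12) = (g - 5)^2*(g - 4)^2*(g + 4)*(g + 3)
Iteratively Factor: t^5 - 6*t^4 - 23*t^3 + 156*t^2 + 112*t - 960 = (t - 4)*(t^4 - 2*t^3 - 31*t^2 + 32*t + 240) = (t - 5)*(t - 4)*(t^3 + 3*t^2 - 16*t - 48) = (t - 5)*(t - 4)*(t + 3)*(t^2 - 16) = (t - 5)*(t - 4)^2*(t + 3)*(t + 4)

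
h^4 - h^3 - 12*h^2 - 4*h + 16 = (h - 4)*(h - 1)*(h + 2)^2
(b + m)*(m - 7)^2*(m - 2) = b*m^3 - 16*b*m^2 + 77*b*m - 98*b + m^4 - 16*m^3 + 77*m^2 - 98*m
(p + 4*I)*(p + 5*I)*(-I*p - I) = -I*p^3 + 9*p^2 - I*p^2 + 9*p + 20*I*p + 20*I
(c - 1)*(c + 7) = c^2 + 6*c - 7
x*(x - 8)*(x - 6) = x^3 - 14*x^2 + 48*x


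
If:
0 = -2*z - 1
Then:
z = -1/2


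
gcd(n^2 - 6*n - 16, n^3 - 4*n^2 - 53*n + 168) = n - 8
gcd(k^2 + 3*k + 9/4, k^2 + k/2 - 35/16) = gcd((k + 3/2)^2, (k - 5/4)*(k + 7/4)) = 1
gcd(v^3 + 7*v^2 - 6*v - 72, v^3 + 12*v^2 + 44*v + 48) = v^2 + 10*v + 24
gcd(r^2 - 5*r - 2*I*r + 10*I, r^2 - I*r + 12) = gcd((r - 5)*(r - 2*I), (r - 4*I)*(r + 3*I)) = 1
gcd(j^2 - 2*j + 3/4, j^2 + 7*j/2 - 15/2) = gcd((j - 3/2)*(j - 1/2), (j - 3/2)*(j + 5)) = j - 3/2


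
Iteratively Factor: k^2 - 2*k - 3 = (k - 3)*(k + 1)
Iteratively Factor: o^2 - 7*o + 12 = (o - 4)*(o - 3)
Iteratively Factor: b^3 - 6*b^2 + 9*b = (b - 3)*(b^2 - 3*b) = b*(b - 3)*(b - 3)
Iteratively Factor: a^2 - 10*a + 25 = (a - 5)*(a - 5)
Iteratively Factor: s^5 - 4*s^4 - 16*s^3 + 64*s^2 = (s)*(s^4 - 4*s^3 - 16*s^2 + 64*s) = s*(s - 4)*(s^3 - 16*s) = s^2*(s - 4)*(s^2 - 16) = s^2*(s - 4)*(s + 4)*(s - 4)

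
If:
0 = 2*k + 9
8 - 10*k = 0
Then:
No Solution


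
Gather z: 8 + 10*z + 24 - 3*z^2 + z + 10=-3*z^2 + 11*z + 42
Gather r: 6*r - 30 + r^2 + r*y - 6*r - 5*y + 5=r^2 + r*y - 5*y - 25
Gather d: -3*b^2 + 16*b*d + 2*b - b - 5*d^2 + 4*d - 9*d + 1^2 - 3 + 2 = -3*b^2 + b - 5*d^2 + d*(16*b - 5)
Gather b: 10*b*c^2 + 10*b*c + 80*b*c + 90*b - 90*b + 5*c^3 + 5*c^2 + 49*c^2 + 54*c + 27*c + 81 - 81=b*(10*c^2 + 90*c) + 5*c^3 + 54*c^2 + 81*c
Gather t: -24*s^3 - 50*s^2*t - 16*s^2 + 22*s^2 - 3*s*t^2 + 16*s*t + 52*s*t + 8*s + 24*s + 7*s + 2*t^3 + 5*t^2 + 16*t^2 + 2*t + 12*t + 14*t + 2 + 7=-24*s^3 + 6*s^2 + 39*s + 2*t^3 + t^2*(21 - 3*s) + t*(-50*s^2 + 68*s + 28) + 9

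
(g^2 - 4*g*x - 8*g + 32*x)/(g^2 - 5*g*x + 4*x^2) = (8 - g)/(-g + x)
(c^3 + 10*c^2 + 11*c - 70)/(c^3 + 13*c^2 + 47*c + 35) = (c - 2)/(c + 1)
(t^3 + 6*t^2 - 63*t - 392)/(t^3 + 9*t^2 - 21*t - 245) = (t - 8)/(t - 5)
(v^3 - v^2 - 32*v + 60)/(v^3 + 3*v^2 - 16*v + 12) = (v - 5)/(v - 1)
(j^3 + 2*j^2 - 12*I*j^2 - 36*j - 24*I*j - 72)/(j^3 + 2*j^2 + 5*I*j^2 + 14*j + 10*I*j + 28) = (j^2 - 12*I*j - 36)/(j^2 + 5*I*j + 14)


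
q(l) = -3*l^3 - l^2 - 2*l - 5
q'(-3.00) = -77.00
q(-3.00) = 73.00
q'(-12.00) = -1274.00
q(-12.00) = 5059.00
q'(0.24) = -3.00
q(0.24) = -5.58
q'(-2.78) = -66.00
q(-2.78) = 57.29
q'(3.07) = -92.96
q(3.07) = -107.37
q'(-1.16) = -11.79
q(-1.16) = 0.66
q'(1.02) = -13.40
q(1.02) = -11.26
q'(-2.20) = -41.16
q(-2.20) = 26.50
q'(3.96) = -151.05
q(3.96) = -214.90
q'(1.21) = -17.60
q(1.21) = -14.20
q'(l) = -9*l^2 - 2*l - 2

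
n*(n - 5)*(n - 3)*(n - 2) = n^4 - 10*n^3 + 31*n^2 - 30*n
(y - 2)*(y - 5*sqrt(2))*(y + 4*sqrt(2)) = y^3 - 2*y^2 - sqrt(2)*y^2 - 40*y + 2*sqrt(2)*y + 80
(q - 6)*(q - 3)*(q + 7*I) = q^3 - 9*q^2 + 7*I*q^2 + 18*q - 63*I*q + 126*I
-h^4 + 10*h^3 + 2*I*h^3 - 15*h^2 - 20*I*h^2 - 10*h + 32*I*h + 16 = (h - 8)*(h - 2)*(I*h + 1)^2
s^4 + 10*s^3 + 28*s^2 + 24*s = s*(s + 2)^2*(s + 6)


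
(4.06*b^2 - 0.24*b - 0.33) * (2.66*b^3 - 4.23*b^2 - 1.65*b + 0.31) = 10.7996*b^5 - 17.8122*b^4 - 6.5616*b^3 + 3.0505*b^2 + 0.4701*b - 0.1023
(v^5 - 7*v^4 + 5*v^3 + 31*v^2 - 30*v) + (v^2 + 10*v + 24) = v^5 - 7*v^4 + 5*v^3 + 32*v^2 - 20*v + 24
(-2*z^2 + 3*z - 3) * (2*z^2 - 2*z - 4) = -4*z^4 + 10*z^3 - 4*z^2 - 6*z + 12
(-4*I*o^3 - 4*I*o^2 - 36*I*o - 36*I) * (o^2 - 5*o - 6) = -4*I*o^5 + 16*I*o^4 + 8*I*o^3 + 168*I*o^2 + 396*I*o + 216*I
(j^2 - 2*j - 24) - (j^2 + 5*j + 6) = -7*j - 30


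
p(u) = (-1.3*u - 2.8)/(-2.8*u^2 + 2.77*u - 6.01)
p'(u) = (-1.3*u - 2.8)*(5.6*u - 2.77)/(-2.8*u^2 + 2.77*u - 6.01)^2 - 1.3/(-2.8*u^2 + 2.77*u - 6.01)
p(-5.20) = -0.04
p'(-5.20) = -0.00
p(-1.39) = 0.07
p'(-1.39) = 0.13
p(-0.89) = 0.15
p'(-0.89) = 0.23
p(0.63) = 0.67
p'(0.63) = 0.15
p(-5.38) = -0.04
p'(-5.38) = -0.00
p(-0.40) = 0.30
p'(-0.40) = 0.37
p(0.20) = 0.55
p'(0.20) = 0.40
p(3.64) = 0.23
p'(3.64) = -0.08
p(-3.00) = -0.03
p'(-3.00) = 0.02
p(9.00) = 0.07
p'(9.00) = -0.01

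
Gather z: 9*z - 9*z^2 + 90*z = -9*z^2 + 99*z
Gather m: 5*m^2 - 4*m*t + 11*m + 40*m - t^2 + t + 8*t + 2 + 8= 5*m^2 + m*(51 - 4*t) - t^2 + 9*t + 10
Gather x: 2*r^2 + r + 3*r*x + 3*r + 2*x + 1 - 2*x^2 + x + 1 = 2*r^2 + 4*r - 2*x^2 + x*(3*r + 3) + 2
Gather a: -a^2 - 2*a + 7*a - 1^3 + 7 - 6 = -a^2 + 5*a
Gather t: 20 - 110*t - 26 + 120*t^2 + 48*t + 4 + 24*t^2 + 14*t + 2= 144*t^2 - 48*t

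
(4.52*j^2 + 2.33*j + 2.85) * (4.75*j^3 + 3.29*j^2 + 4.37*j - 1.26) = 21.47*j^5 + 25.9383*j^4 + 40.9556*j^3 + 13.8634*j^2 + 9.5187*j - 3.591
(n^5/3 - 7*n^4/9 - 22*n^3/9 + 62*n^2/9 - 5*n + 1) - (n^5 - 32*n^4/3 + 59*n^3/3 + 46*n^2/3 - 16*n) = -2*n^5/3 + 89*n^4/9 - 199*n^3/9 - 76*n^2/9 + 11*n + 1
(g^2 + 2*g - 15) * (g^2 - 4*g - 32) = g^4 - 2*g^3 - 55*g^2 - 4*g + 480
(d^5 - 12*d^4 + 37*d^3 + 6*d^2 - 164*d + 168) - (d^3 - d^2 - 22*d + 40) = d^5 - 12*d^4 + 36*d^3 + 7*d^2 - 142*d + 128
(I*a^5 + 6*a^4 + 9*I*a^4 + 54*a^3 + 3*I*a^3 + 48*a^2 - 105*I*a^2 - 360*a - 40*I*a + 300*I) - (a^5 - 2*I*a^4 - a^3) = -a^5 + I*a^5 + 6*a^4 + 11*I*a^4 + 55*a^3 + 3*I*a^3 + 48*a^2 - 105*I*a^2 - 360*a - 40*I*a + 300*I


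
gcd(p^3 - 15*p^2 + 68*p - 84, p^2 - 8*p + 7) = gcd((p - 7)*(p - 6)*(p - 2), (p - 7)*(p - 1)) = p - 7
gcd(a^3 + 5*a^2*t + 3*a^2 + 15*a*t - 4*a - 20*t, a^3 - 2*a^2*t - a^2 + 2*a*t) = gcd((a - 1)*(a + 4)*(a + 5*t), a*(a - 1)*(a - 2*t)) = a - 1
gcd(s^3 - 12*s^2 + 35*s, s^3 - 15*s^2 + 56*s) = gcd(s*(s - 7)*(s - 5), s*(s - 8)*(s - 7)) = s^2 - 7*s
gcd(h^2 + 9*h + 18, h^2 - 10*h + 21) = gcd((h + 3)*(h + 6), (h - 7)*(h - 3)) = 1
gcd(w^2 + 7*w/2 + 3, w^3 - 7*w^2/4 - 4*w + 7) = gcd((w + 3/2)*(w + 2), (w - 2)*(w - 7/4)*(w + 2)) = w + 2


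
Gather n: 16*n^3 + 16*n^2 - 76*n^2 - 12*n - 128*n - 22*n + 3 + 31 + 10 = 16*n^3 - 60*n^2 - 162*n + 44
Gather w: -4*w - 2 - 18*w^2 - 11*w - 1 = -18*w^2 - 15*w - 3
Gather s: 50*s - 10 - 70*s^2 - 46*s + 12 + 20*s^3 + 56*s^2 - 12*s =20*s^3 - 14*s^2 - 8*s + 2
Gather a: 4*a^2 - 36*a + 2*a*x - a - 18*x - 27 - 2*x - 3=4*a^2 + a*(2*x - 37) - 20*x - 30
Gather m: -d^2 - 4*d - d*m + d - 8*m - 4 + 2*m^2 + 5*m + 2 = -d^2 - 3*d + 2*m^2 + m*(-d - 3) - 2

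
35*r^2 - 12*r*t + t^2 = (-7*r + t)*(-5*r + t)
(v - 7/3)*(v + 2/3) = v^2 - 5*v/3 - 14/9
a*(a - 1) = a^2 - a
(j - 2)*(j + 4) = j^2 + 2*j - 8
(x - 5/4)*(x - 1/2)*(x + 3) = x^3 + 5*x^2/4 - 37*x/8 + 15/8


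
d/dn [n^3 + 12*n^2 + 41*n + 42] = 3*n^2 + 24*n + 41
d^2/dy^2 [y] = 0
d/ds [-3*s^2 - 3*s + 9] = -6*s - 3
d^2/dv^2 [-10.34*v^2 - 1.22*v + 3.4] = -20.6800000000000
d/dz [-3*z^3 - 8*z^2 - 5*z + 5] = -9*z^2 - 16*z - 5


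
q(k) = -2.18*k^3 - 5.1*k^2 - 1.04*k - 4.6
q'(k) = -6.54*k^2 - 10.2*k - 1.04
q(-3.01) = 11.77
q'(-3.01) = -29.59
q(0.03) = -4.64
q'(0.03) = -1.35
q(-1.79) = -6.58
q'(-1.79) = -3.74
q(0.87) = -10.80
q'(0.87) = -14.86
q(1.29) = -19.11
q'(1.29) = -25.08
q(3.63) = -179.85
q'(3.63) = -124.24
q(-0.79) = -5.89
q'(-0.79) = 2.94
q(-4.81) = 125.01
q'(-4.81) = -103.29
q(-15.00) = 6221.00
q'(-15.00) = -1319.54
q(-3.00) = 11.48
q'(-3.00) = -29.30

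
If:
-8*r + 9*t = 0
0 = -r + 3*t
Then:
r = 0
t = 0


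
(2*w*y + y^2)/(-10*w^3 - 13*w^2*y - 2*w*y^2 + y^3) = y/(-5*w^2 - 4*w*y + y^2)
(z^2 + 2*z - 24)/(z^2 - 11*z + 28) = (z + 6)/(z - 7)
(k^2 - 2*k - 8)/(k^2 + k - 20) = (k + 2)/(k + 5)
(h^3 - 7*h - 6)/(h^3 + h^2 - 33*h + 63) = (h^2 + 3*h + 2)/(h^2 + 4*h - 21)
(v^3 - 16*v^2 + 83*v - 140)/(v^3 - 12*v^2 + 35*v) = (v - 4)/v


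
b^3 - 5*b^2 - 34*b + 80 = (b - 8)*(b - 2)*(b + 5)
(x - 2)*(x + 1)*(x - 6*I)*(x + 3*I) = x^4 - x^3 - 3*I*x^3 + 16*x^2 + 3*I*x^2 - 18*x + 6*I*x - 36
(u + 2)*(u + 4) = u^2 + 6*u + 8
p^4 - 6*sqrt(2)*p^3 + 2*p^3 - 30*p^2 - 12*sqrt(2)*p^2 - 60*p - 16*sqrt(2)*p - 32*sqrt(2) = (p + 2)*(p - 8*sqrt(2))*(p + sqrt(2))^2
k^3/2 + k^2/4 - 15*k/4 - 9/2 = (k/2 + 1)*(k - 3)*(k + 3/2)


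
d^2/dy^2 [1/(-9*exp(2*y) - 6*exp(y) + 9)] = 2*(-4*(3*exp(y) + 1)^2*exp(y) + (6*exp(y) + 1)*(3*exp(2*y) + 2*exp(y) - 3))*exp(y)/(3*(3*exp(2*y) + 2*exp(y) - 3)^3)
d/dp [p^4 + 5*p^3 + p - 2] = 4*p^3 + 15*p^2 + 1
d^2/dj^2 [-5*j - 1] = 0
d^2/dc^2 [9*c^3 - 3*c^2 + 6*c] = 54*c - 6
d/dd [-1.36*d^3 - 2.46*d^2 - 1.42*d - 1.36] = -4.08*d^2 - 4.92*d - 1.42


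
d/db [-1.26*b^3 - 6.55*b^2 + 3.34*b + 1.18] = -3.78*b^2 - 13.1*b + 3.34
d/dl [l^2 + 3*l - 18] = 2*l + 3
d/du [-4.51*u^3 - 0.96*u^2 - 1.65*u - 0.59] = -13.53*u^2 - 1.92*u - 1.65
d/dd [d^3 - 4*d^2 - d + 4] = 3*d^2 - 8*d - 1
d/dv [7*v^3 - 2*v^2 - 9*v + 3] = 21*v^2 - 4*v - 9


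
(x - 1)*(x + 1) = x^2 - 1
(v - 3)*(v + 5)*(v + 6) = v^3 + 8*v^2 - 3*v - 90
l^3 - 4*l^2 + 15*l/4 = l*(l - 5/2)*(l - 3/2)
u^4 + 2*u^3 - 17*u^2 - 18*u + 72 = (u - 3)*(u - 2)*(u + 3)*(u + 4)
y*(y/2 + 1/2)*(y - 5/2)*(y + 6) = y^4/2 + 9*y^3/4 - 23*y^2/4 - 15*y/2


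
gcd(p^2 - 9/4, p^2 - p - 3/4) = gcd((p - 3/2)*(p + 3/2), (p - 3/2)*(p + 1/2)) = p - 3/2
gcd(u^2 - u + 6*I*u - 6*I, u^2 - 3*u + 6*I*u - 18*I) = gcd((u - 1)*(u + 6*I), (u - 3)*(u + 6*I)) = u + 6*I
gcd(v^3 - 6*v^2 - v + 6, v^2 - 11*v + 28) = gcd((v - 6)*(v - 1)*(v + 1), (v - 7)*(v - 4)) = 1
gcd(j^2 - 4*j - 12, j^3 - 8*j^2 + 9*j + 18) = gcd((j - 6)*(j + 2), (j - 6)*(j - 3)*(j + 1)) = j - 6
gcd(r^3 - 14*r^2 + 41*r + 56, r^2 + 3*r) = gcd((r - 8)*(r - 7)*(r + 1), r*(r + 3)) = 1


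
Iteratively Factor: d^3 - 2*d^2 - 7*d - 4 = (d - 4)*(d^2 + 2*d + 1) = (d - 4)*(d + 1)*(d + 1)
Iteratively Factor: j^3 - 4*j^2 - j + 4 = (j + 1)*(j^2 - 5*j + 4) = (j - 4)*(j + 1)*(j - 1)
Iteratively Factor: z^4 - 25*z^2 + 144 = (z - 3)*(z^3 + 3*z^2 - 16*z - 48) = (z - 3)*(z + 4)*(z^2 - z - 12) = (z - 3)*(z + 3)*(z + 4)*(z - 4)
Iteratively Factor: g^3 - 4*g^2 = (g - 4)*(g^2) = g*(g - 4)*(g)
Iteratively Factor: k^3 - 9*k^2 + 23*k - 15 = (k - 3)*(k^2 - 6*k + 5) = (k - 3)*(k - 1)*(k - 5)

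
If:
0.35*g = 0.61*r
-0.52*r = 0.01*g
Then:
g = 0.00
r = 0.00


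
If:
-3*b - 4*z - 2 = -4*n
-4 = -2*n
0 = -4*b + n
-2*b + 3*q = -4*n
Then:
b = 1/2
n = 2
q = -7/3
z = 9/8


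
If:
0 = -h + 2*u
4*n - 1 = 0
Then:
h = 2*u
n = 1/4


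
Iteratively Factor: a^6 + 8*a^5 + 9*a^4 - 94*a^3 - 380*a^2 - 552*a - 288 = (a - 4)*(a^5 + 12*a^4 + 57*a^3 + 134*a^2 + 156*a + 72) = (a - 4)*(a + 2)*(a^4 + 10*a^3 + 37*a^2 + 60*a + 36) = (a - 4)*(a + 2)^2*(a^3 + 8*a^2 + 21*a + 18) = (a - 4)*(a + 2)^2*(a + 3)*(a^2 + 5*a + 6) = (a - 4)*(a + 2)^2*(a + 3)^2*(a + 2)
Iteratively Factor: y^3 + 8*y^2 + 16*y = (y + 4)*(y^2 + 4*y) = y*(y + 4)*(y + 4)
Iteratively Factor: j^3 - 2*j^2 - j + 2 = (j - 1)*(j^2 - j - 2) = (j - 1)*(j + 1)*(j - 2)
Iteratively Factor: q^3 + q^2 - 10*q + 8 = (q - 2)*(q^2 + 3*q - 4) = (q - 2)*(q + 4)*(q - 1)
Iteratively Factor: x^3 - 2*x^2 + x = (x - 1)*(x^2 - x) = x*(x - 1)*(x - 1)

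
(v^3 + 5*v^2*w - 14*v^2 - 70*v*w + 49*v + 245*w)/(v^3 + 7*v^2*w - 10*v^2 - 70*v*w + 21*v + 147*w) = (v^2 + 5*v*w - 7*v - 35*w)/(v^2 + 7*v*w - 3*v - 21*w)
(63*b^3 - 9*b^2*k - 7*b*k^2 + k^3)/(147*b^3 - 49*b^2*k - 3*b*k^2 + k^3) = (3*b + k)/(7*b + k)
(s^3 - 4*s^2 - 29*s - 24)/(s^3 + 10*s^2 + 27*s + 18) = (s - 8)/(s + 6)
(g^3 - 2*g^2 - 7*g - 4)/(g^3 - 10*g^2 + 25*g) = (g^3 - 2*g^2 - 7*g - 4)/(g*(g^2 - 10*g + 25))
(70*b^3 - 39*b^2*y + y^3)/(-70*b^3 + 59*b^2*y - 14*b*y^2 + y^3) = (7*b + y)/(-7*b + y)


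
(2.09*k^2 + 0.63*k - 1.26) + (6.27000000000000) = 2.09*k^2 + 0.63*k + 5.01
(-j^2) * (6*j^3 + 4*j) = -6*j^5 - 4*j^3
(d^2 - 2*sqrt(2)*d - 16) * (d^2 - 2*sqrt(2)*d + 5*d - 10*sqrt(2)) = d^4 - 4*sqrt(2)*d^3 + 5*d^3 - 20*sqrt(2)*d^2 - 8*d^2 - 40*d + 32*sqrt(2)*d + 160*sqrt(2)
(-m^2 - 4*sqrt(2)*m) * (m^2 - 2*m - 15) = -m^4 - 4*sqrt(2)*m^3 + 2*m^3 + 8*sqrt(2)*m^2 + 15*m^2 + 60*sqrt(2)*m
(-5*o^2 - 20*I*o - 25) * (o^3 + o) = -5*o^5 - 20*I*o^4 - 30*o^3 - 20*I*o^2 - 25*o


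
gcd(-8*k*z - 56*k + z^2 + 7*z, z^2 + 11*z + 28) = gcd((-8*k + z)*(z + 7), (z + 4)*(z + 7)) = z + 7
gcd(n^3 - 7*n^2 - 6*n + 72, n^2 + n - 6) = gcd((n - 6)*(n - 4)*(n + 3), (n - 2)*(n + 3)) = n + 3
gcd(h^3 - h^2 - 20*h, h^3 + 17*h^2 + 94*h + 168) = h + 4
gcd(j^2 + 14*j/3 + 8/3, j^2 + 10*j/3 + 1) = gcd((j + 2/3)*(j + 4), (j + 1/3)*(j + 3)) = 1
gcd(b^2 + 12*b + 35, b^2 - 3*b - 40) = b + 5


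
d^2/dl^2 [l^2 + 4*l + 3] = 2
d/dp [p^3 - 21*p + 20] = 3*p^2 - 21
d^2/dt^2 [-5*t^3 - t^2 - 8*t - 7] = -30*t - 2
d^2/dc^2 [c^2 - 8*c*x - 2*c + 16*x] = 2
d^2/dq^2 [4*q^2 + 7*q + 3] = 8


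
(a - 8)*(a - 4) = a^2 - 12*a + 32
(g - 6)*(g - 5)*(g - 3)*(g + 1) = g^4 - 13*g^3 + 49*g^2 - 27*g - 90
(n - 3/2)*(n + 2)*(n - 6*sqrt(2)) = n^3 - 6*sqrt(2)*n^2 + n^2/2 - 3*sqrt(2)*n - 3*n + 18*sqrt(2)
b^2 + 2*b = b*(b + 2)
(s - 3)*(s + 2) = s^2 - s - 6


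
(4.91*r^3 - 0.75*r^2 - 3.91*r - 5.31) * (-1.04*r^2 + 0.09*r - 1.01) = -5.1064*r^5 + 1.2219*r^4 - 0.960199999999999*r^3 + 5.928*r^2 + 3.4712*r + 5.3631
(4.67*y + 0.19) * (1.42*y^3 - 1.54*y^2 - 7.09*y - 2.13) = 6.6314*y^4 - 6.922*y^3 - 33.4029*y^2 - 11.2942*y - 0.4047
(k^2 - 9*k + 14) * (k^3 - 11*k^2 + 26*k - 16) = k^5 - 20*k^4 + 139*k^3 - 404*k^2 + 508*k - 224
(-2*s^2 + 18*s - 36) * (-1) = 2*s^2 - 18*s + 36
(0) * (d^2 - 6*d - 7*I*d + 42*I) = 0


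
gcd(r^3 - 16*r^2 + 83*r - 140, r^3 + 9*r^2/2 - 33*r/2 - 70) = r - 4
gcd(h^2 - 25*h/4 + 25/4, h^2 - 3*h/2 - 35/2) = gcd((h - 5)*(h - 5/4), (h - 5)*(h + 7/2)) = h - 5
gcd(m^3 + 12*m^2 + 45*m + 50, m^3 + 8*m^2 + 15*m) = m + 5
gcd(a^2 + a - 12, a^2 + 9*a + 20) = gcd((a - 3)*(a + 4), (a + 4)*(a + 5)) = a + 4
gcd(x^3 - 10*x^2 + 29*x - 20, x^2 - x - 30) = 1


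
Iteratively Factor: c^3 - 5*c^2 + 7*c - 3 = (c - 1)*(c^2 - 4*c + 3) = (c - 1)^2*(c - 3)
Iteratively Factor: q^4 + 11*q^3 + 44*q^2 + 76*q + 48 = (q + 2)*(q^3 + 9*q^2 + 26*q + 24) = (q + 2)^2*(q^2 + 7*q + 12) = (q + 2)^2*(q + 3)*(q + 4)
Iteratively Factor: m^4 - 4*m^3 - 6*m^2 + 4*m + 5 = (m + 1)*(m^3 - 5*m^2 - m + 5) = (m + 1)^2*(m^2 - 6*m + 5) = (m - 1)*(m + 1)^2*(m - 5)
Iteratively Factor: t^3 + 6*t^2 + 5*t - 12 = (t - 1)*(t^2 + 7*t + 12) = (t - 1)*(t + 3)*(t + 4)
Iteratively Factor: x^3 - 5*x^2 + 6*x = (x - 3)*(x^2 - 2*x) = x*(x - 3)*(x - 2)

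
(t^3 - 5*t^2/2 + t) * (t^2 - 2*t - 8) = t^5 - 9*t^4/2 - 2*t^3 + 18*t^2 - 8*t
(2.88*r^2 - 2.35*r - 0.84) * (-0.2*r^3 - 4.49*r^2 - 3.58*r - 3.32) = -0.576*r^5 - 12.4612*r^4 + 0.4091*r^3 + 2.623*r^2 + 10.8092*r + 2.7888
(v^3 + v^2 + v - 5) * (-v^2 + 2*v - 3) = -v^5 + v^4 - 2*v^3 + 4*v^2 - 13*v + 15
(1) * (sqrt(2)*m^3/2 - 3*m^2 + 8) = sqrt(2)*m^3/2 - 3*m^2 + 8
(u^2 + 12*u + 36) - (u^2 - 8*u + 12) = 20*u + 24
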